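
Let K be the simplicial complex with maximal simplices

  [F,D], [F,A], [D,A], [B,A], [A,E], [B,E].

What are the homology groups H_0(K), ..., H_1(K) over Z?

Take the total order A < B < D < E < F on the vertex set. Then K (dimension 1) consists of the simplices:

  0-simplices (5): A, B, D, E, F
  1-simplices (6): AB, AD, AE, AF, BE, DF

giving chain groups C_0 ≅ Z^5, C_1 ≅ Z^6.

∂_1: C_1 → C_0 sends each edge [p,q] (with p < q) to q − p.
This gives a 5×6 integer matrix of rank 4; reducing to Smith normal form yields diagonal entries (1,1,1,1).

From H_k ≅ ker(∂_k) / im(∂_{k+1}) we obtain:

  H_0: rank C_0 − rank ∂_1 = 5 − 4 = 1, and the invariant factors of ∂_1 are all 1, so H_0 ≅ Z.
  H_1: rank ker ∂_1 − rank ∂_2 = (6 − 4) − 0 = 2, and there is no ∂_2, so H_1 ≅ Z^2.

H_0 = Z,  H_1 = Z^2.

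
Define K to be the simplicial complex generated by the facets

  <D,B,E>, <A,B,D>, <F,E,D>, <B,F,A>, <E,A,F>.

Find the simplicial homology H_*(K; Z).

H_0 = Z,  H_1 = Z,  H_2 = 0.

Take the total order A < B < D < E < F on the vertex set. Then K (dimension 2) consists of the simplices:

  0-simplices (5): A, B, D, E, F
  1-simplices (10): AB, AD, AE, AF, BD, BE, BF, DE, DF, EF
  2-simplices (5): ABD, ABF, AEF, BDE, DEF

giving chain groups C_0 ≅ Z^5, C_1 ≅ Z^10, C_2 ≅ Z^5.

Boundary ∂_1: C_1 → C_0 is given by ∂[p,q] = [q] − [p]. For instance
  ∂BD = D − B.
This gives a 5×10 integer matrix of rank 4; reducing to Smith normal form yields diagonal entries (1,1,1,1).

The boundary map ∂_2: C_2 → C_1 sends each 2-simplex [p,q,r] to [q,r] − [p,r] + [p,q]. For instance
  ∂ABD = BD − AD + AB,
  ∂DEF = EF − DF + DE.
As a 10×5 matrix over Z this has rank 5, with invariant factors (1,1,1,1,1).

Now H_k = ker ∂_k / im ∂_{k+1}, so:

  H_0: rank C_0 − rank ∂_1 = 5 − 4 = 1, and the invariant factors of ∂_1 are all 1, so H_0 ≅ Z.
  H_1: rank ker ∂_1 − rank ∂_2 = (10 − 4) − 5 = 1, and the invariant factors of ∂_2 are all 1, so H_1 ≅ Z.
  H_2: rank ker ∂_2 − rank ∂_3 = (5 − 5) − 0 = 0, and there is no ∂_3, so H_2 ≅ 0.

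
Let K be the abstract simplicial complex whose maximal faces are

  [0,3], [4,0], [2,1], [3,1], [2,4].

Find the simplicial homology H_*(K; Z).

K has 5 vertices, 5 edges.
rank ∂_0 = 0, rank ∂_1 = 4 ⇒ b_0 = 5 − 0 − 4 = 1; all invariant factors of ∂_1 are 1 so no torsion. So H_0 ≅ Z.
rank ∂_1 = 4, rank ∂_2 = 0 ⇒ b_1 = 5 − 4 − 0 = 1. So H_1 ≅ Z.

H_0 = Z,  H_1 = Z.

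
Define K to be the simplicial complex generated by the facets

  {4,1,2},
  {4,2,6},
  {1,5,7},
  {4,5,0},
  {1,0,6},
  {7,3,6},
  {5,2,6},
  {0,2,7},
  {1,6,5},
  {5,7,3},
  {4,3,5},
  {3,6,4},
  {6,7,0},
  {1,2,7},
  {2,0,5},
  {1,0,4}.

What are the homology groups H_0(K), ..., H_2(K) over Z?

Take the total order 0 < 1 < 2 < 3 < 4 < 5 < 6 < 7 on the vertex set. Then K (dimension 2) consists of the simplices:

  0-simplices (8): [0], [1], [2], [3], [4], [5], [6], [7]
  1-simplices (24): (24 of them)
  2-simplices (16): [0,1,4], [0,1,6], [0,2,5], [0,2,7], [0,4,5], [0,6,7], [1,2,4], [1,2,7], [1,5,6], [1,5,7], [2,4,6], [2,5,6], [3,4,5], [3,4,6], [3,5,7], [3,6,7]

Hence C_0 ≅ Z^8, C_1 ≅ Z^24, C_2 ≅ Z^16.

∂_1: C_1 → C_0 maps an edge to its endpoints' difference, ∂[p,q] = q − p.
This gives a 8×24 integer matrix of rank 7; reducing to Smith normal form yields diagonal entries (1,1,1,1,1,1,1).

The boundary map ∂_2: C_2 → C_1 maps a triangle to the signed sum of its edges. For instance
  ∂[1,5,7] = [5,7] − [1,7] + [1,5],
  ∂[1,2,7] = [2,7] − [1,7] + [1,2].
This gives a 24×16 integer matrix of rank 15; reducing to Smith normal form yields diagonal entries (1,1,1,1,1,1,1,1,1,1,1,1,1,1,1).

From H_k ≅ ker(∂_k) / im(∂_{k+1}) we obtain:

  H_0: rank C_0 − rank ∂_1 = 8 − 7 = 1, and the invariant factors of ∂_1 are all 1, so H_0 ≅ Z.
  H_1: rank ker ∂_1 − rank ∂_2 = (24 − 7) − 15 = 2, and the invariant factors of ∂_2 are all 1, so H_1 ≅ Z^2.
  H_2: rank ker ∂_2 − rank ∂_3 = (16 − 15) − 0 = 1, and there is no ∂_3, so H_2 ≅ Z.

As a check, the Euler characteristic is 8 − 24 + 16 = 0, which agrees with 1 − 2 + 1 = 0.
(K is a triangulation of the torus T^2.)

H_0 ≅ Z,  H_1 ≅ Z^2,  H_2 ≅ Z.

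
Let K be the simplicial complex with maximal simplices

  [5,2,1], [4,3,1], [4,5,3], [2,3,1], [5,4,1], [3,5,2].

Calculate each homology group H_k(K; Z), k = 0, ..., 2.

H_0 ≅ Z,  H_1 = 0,  H_2 ≅ Z.

We work with the vertex ordering 1 < 2 < 3 < 4 < 5. The simplices of K, each written with vertices in increasing order, are:

  0-simplices (5): [1], [2], [3], [4], [5]
  1-simplices (9): [1,2], [1,3], [1,4], [1,5], [2,3], [2,5], [3,4], [3,5], [4,5]
  2-simplices (6): [1,2,3], [1,2,5], [1,3,4], [1,4,5], [2,3,5], [3,4,5]

giving chain groups C_0 ≅ Z^5, C_1 ≅ Z^9, C_2 ≅ Z^6.

The boundary map ∂_1: C_1 → C_0 maps an edge to its endpoints' difference, ∂[p,q] = q − p. For instance
  ∂[4,5] = [5] − [4].
The 5×9 boundary matrix has rank 4 and Smith normal form diag(1,1,1,1).

Boundary ∂_2: C_2 → C_1 acts by ∂[p,q,r] = [q,r] − [p,r] + [p,q]. For instance
  ∂[2,3,5] = [3,5] − [2,5] + [2,3],
  ∂[1,3,4] = [3,4] − [1,4] + [1,3].
The resulting 9×6 matrix has rank 5, and its Smith normal form has invariant factors (1,1,1,1,1).

From H_k ≅ ker(∂_k) / im(∂_{k+1}) we obtain:

  H_0: rank C_0 − rank ∂_1 = 5 − 4 = 1, and the invariant factors of ∂_1 are all 1, so H_0 ≅ Z.
  H_1: rank ker ∂_1 − rank ∂_2 = (9 − 4) − 5 = 0, and the invariant factors of ∂_2 are all 1, so H_1 ≅ 0.
  H_2: rank ker ∂_2 − rank ∂_3 = (6 − 5) − 0 = 1, and there is no ∂_3, so H_2 ≅ Z.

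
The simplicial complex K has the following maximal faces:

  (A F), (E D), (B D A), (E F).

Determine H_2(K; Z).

H_2 = 0.

K has 5 vertices, 6 edges, 1 triangle.
rank ∂_2 = 1, rank ∂_3 = 0 ⇒ b_2 = 1 − 1 − 0 = 0. So H_2 = 0.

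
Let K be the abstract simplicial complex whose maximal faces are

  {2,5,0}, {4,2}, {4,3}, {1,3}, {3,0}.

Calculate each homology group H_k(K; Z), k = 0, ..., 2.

K has 6 vertices, 7 edges, 1 triangle.
rank ∂_0 = 0, rank ∂_1 = 5 ⇒ b_0 = 6 − 0 − 5 = 1; all invariant factors of ∂_1 are 1 so no torsion. So H_0 ≅ Z.
rank ∂_1 = 5, rank ∂_2 = 1 ⇒ b_1 = 7 − 5 − 1 = 1; all invariant factors of ∂_2 are 1 so no torsion. So H_1 ≅ Z.
rank ∂_2 = 1, rank ∂_3 = 0 ⇒ b_2 = 1 − 1 − 0 = 0. So H_2 ≅ 0.

H_0 = Z,  H_1 = Z,  H_2 = 0.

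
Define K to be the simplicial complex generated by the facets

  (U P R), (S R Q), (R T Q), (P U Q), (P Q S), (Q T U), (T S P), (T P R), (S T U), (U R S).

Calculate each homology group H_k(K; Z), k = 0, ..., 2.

Fix the vertex order P < Q < R < S < T < U and write every simplex with vertices in increasing order. Then dim K = 2 and the simplices of K are:

  0-simplices (6): P, Q, R, S, T, U
  1-simplices (15): PQ, PR, PS, PT, PU, QR, QS, QT, QU, RS, RT, RU, ST, SU, TU
  2-simplices (10): PQS, PQU, PRT, PRU, PST, QRS, QRT, QTU, RSU, STU

Hence C_0 ≅ Z^6, C_1 ≅ Z^15, C_2 ≅ Z^10.

Boundary ∂_1: C_1 → C_0 sends each edge [p,q] (with p < q) to q − p. For instance
  ∂RT = T − R.
This gives a 6×15 integer matrix of rank 5; reducing to Smith normal form yields diagonal entries (1,1,1,1,1).

Boundary ∂_2: C_2 → C_1 sends each 2-simplex [p,q,r] to [q,r] − [p,r] + [p,q]. For instance
  ∂RSU = SU − RU + RS,
  ∂QRT = RT − QT + QR.
The resulting 15×10 matrix has rank 10, and its Smith normal form has invariant factors (1,1,1,1,1,1,1,1,1,2).

Computing H_k = (kernel of ∂_k) / (image of ∂_{k+1}):

  H_0: rank C_0 − rank ∂_1 = 6 − 5 = 1, and the invariant factors of ∂_1 are all 1, so H_0 ≅ Z.
  H_1: rank ker ∂_1 − rank ∂_2 = (15 − 5) − 10 = 0, and ∂_2 has invariant factor 2 > 1, so H_1 ≅ Z/2.
  H_2: rank ker ∂_2 − rank ∂_3 = (10 − 10) − 0 = 0, and there is no ∂_3, so H_2 ≅ 0.

H_0 ≅ Z,  H_1 ≅ Z/2,  H_2 = 0.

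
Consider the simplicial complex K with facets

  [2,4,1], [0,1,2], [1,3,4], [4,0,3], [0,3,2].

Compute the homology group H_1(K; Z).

Take the total order 0 < 1 < 2 < 3 < 4 on the vertex set. Then K (dimension 2) consists of the simplices:

  0-simplices (5): [0], [1], [2], [3], [4]
  1-simplices (10): [0,1], [0,2], [0,3], [0,4], [1,2], [1,3], [1,4], [2,3], [2,4], [3,4]
  2-simplices (5): [0,1,2], [0,2,3], [0,3,4], [1,2,4], [1,3,4]

so the chain groups are C_0 ≅ Z^5, C_1 ≅ Z^10, C_2 ≅ Z^5.

Boundary ∂_1: C_1 → C_0 maps an edge to its endpoints' difference, ∂[p,q] = q − p. For instance
  ∂[0,2] = [2] − [0].
The resulting 5×10 matrix has rank 4, and its Smith normal form has invariant factors (1,1,1,1).

The boundary map ∂_2: C_2 → C_1 sends each 2-simplex [p,q,r] to [q,r] − [p,r] + [p,q]. For instance
  ∂[1,2,4] = [2,4] − [1,4] + [1,2],
  ∂[0,3,4] = [3,4] − [0,4] + [0,3].
This gives a 10×5 integer matrix of rank 5; reducing to Smith normal form yields diagonal entries (1,1,1,1,1).

Reading off H_k = ker ∂_k / im ∂_{k+1}:

  H_1: rank ker ∂_1 − rank ∂_2 = (10 − 4) − 5 = 1, and the invariant factors of ∂_2 are all 1, so H_1 = Z.

H_1 = Z.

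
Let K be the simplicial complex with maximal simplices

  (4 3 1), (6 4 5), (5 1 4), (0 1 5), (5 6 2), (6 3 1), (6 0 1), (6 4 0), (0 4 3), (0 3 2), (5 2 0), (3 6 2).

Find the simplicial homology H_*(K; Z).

Order the vertices as 0 < 1 < 2 < 3 < 4 < 5 < 6. Listing each simplex with vertices in this order, K has dimension 2 with simplices:

  0-simplices (7): [0], [1], [2], [3], [4], [5], [6]
  1-simplices (18): [0,1], [0,2], [0,3], [0,4], [0,5], [0,6], [1,3], [1,4], [1,5], [1,6], [2,3], [2,5], [2,6], [3,4], [3,6], [4,5], [4,6], [5,6]
  2-simplices (12): [0,1,5], [0,1,6], [0,2,3], [0,2,5], [0,3,4], [0,4,6], [1,3,4], [1,3,6], [1,4,5], [2,3,6], [2,5,6], [4,5,6]

Hence C_0 ≅ Z^7, C_1 ≅ Z^18, C_2 ≅ Z^12.

∂_1: C_1 → C_0 maps an edge to its endpoints' difference, ∂[p,q] = q − p. For instance
  ∂[2,3] = [3] − [2].
The 7×18 boundary matrix has rank 6 and Smith normal form diag(1,1,1,1,1,1).

The boundary map ∂_2: C_2 → C_1 sends each 2-simplex [p,q,r] to [q,r] − [p,r] + [p,q]. For instance
  ∂[0,4,6] = [4,6] − [0,6] + [0,4],
  ∂[1,3,6] = [3,6] − [1,6] + [1,3].
The 18×12 boundary matrix has rank 12 and Smith normal form diag(1,1,1,1,1,1,1,1,1,1,1,2).

Now H_k = ker ∂_k / im ∂_{k+1}, so:

  H_0: rank C_0 − rank ∂_1 = 7 − 6 = 1, and the invariant factors of ∂_1 are all 1, so H_0 = Z.
  H_1: rank ker ∂_1 − rank ∂_2 = (18 − 6) − 12 = 0, and ∂_2 has invariant factor 2 > 1, so H_1 = Z/2.
  H_2: rank ker ∂_2 − rank ∂_3 = (12 − 12) − 0 = 0, and there is no ∂_3, so H_2 = 0.

As a check, the Euler characteristic is 7 − 18 + 12 = 1, which agrees with 1 − 0 + 0 = 1.

H_0 = Z,  H_1 = Z/2,  H_2 = 0.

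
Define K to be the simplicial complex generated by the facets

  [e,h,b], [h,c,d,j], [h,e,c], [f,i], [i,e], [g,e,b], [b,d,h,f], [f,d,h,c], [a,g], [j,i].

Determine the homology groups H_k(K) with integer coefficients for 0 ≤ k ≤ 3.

Take the total order a < b < c < d < e < f < g < h < i < j on the vertex set. Then K (dimension 3) consists of the simplices:

  0-simplices (10): a, b, c, d, e, f, g, h, i, j
  1-simplices (21): ag, bd, be, bf, bg, bh, cd, ce, cf, ch, cj, df, dh, dj, eg, eh, ei, fh, fi, hj, ij
  2-simplices (13): bdf, bdh, beg, beh, bfh, cdf, cdh, cdj, ceh, cfh, chj, dfh, dhj
  3-simplices (3): bdfh, cdfh, cdhj

Hence C_0 ≅ Z^10, C_1 ≅ Z^21, C_2 ≅ Z^13, C_3 ≅ Z^3.

Boundary ∂_1: C_1 → C_0 is given by ∂[p,q] = [q] − [p]. For instance
  ∂df = f − d.
This gives a 10×21 integer matrix of rank 9; reducing to Smith normal form yields diagonal entries (1,1,1,1,1,1,1,1,1).

The boundary map ∂_2: C_2 → C_1 sends each 2-simplex [p,q,r] to [q,r] − [p,r] + [p,q]. For instance
  ∂dfh = fh − dh + df,
  ∂cdj = dj − cj + cd.
As a 21×13 matrix over Z this has rank 10, with invariant factors (1,1,1,1,1,1,1,1,1,1).

The boundary map ∂_3: C_3 → C_2 sends each 3-simplex σ to the alternating sum Σ_i (−1)^i (σ with its i-th vertex removed). For instance
  ∂cdfh = dfh − cfh + cdh − cdf,
  ∂cdhj = dhj − chj + cdj − cdh.
This gives a 13×3 integer matrix of rank 3; reducing to Smith normal form yields diagonal entries (1,1,1).

From H_k ≅ ker(∂_k) / im(∂_{k+1}) we obtain:

  H_0: rank C_0 − rank ∂_1 = 10 − 9 = 1, and the invariant factors of ∂_1 are all 1, so H_0 = Z.
  H_1: rank ker ∂_1 − rank ∂_2 = (21 − 9) − 10 = 2, and the invariant factors of ∂_2 are all 1, so H_1 = Z^2.
  H_2: rank ker ∂_2 − rank ∂_3 = (13 − 10) − 3 = 0, and the invariant factors of ∂_3 are all 1, so H_2 = 0.
  H_3: rank ker ∂_3 − rank ∂_4 = (3 − 3) − 0 = 0, and there is no ∂_4, so H_3 = 0.

H_0 ≅ Z,  H_1 ≅ Z^2,  H_2 = 0,  H_3 = 0.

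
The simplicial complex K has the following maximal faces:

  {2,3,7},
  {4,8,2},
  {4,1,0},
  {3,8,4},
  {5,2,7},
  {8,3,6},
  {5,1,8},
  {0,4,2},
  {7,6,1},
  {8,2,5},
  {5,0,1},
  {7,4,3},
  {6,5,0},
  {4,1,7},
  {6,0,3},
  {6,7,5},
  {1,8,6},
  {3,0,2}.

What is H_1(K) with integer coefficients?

H_1 = Z ⊕ Z/2.

Order the vertices as 0 < 1 < 2 < 3 < 4 < 5 < 6 < 7 < 8. Listing each simplex with vertices in this order, K has dimension 2 with simplices:

  0-simplices (9): [0], [1], [2], [3], [4], [5], [6], [7], [8]
  1-simplices (27): (27 of them)
  2-simplices (18): [0,1,4], [0,1,5], [0,2,3], [0,2,4], [0,3,6], [0,5,6], [1,4,7], [1,5,8], [1,6,7], [1,6,8], [2,3,7], [2,4,8], [2,5,7], [2,5,8], [3,4,7], [3,4,8], [3,6,8], [5,6,7]

so the chain groups are C_0 ≅ Z^9, C_1 ≅ Z^27, C_2 ≅ Z^18.

Boundary ∂_1: C_1 → C_0 maps an edge to its endpoints' difference, ∂[p,q] = q − p. For instance
  ∂[4,8] = [8] − [4].
The resulting 9×27 matrix has rank 8, and its Smith normal form has invariant factors (1,1,1,1,1,1,1,1).

The boundary map ∂_2: C_2 → C_1 maps a triangle to the signed sum of its edges. For instance
  ∂[0,1,5] = [1,5] − [0,5] + [0,1],
  ∂[0,2,4] = [2,4] − [0,4] + [0,2].
This gives a 27×18 integer matrix of rank 18; reducing to Smith normal form yields diagonal entries (1,1,1,1,1,1,1,1,1,1,1,1,1,1,1,1,1,2).

Now H_k = ker ∂_k / im ∂_{k+1}, so:

  H_1: rank ker ∂_1 − rank ∂_2 = (27 − 8) − 18 = 1, and ∂_2 has invariant factor 2 > 1, so H_1 = Z ⊕ Z/2.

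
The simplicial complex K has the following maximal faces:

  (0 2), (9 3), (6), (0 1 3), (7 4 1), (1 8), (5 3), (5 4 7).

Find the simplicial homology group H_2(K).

H_2 = 0.

Fix the vertex order 0 < 1 < 2 < 3 < 4 < 5 < 6 < 7 < 8 < 9 and write every simplex with vertices in increasing order. Then dim K = 2 and the simplices of K are:

  0-simplices (10): [0], [1], [2], [3], [4], [5], [6], [7], [8], [9]
  1-simplices (12): [0,1], [0,2], [0,3], [1,3], [1,4], [1,7], [1,8], [3,5], [3,9], [4,5], [4,7], [5,7]
  2-simplices (3): [0,1,3], [1,4,7], [4,5,7]

Hence C_0 ≅ Z^10, C_1 ≅ Z^12, C_2 ≅ Z^3.

Boundary ∂_1: C_1 → C_0 maps an edge to its endpoints' difference, ∂[p,q] = q − p. For instance
  ∂[0,1] = [1] − [0].
The 10×12 boundary matrix has rank 8 and Smith normal form diag(1,1,1,1,1,1,1,1).

The boundary map ∂_2: C_2 → C_1 acts by ∂[p,q,r] = [q,r] − [p,r] + [p,q]. For instance
  ∂[1,4,7] = [4,7] − [1,7] + [1,4],
  ∂[4,5,7] = [5,7] − [4,7] + [4,5].
The 12×3 boundary matrix has rank 3 and Smith normal form diag(1,1,1).

Now H_k = ker ∂_k / im ∂_{k+1}, so:

  H_2: rank ker ∂_2 − rank ∂_3 = (3 − 3) − 0 = 0, and there is no ∂_3, so H_2 ≅ 0.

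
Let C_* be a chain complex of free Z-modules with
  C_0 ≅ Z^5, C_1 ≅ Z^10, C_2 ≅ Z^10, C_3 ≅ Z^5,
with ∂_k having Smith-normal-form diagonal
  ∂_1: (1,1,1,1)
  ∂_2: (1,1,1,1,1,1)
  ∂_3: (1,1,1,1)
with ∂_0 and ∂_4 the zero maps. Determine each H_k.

H_0: b_0 = 5 − 0 − 4 = 1; torsion from ∂_1 factors > 1: none. So H_0 ≅ Z.
H_1: b_1 = 10 − 4 − 6 = 0; torsion from ∂_2 factors > 1: none. So H_1 ≅ 0.
H_2: b_2 = 10 − 6 − 4 = 0; torsion from ∂_3 factors > 1: none. So H_2 ≅ 0.
H_3: b_3 = 5 − 4 − 0 = 1; torsion from ∂_4 factors > 1: none. So H_3 ≅ Z.

H_0 ≅ Z,  H_1 = 0,  H_2 = 0,  H_3 ≅ Z.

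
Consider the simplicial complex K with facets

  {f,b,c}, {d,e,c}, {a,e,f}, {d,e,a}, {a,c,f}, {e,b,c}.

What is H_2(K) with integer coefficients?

H_2 ≅ 0.

Take the total order a < b < c < d < e < f on the vertex set. Then K (dimension 2) consists of the simplices:

  0-simplices (6): a, b, c, d, e, f
  1-simplices (12): ac, ad, ae, af, bc, be, bf, cd, ce, cf, de, ef
  2-simplices (6): acf, ade, aef, bce, bcf, cde

giving chain groups C_0 ≅ Z^6, C_1 ≅ Z^12, C_2 ≅ Z^6.

Boundary ∂_1: C_1 → C_0 is given by ∂[p,q] = [q] − [p].
The 6×12 boundary matrix has rank 5 and Smith normal form diag(1,1,1,1,1).

∂_2: C_2 → C_1 sends each 2-simplex [p,q,r] to [q,r] − [p,r] + [p,q]. For instance
  ∂bcf = cf − bf + bc,
  ∂ade = de − ae + ad.
The 12×6 boundary matrix has rank 6 and Smith normal form diag(1,1,1,1,1,1).

Now H_k = ker ∂_k / im ∂_{k+1}, so:

  H_2: rank ker ∂_2 − rank ∂_3 = (6 − 6) − 0 = 0, and there is no ∂_3, so H_2 = 0.

(K is a triangulation of the cylinder S^1 x I.)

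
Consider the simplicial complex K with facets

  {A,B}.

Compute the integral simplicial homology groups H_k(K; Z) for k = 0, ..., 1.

H_0 ≅ Z,  H_1 = 0.

K has 2 vertices, 1 edge.
rank ∂_0 = 0, rank ∂_1 = 1 ⇒ b_0 = 2 − 0 − 1 = 1; all invariant factors of ∂_1 are 1 so no torsion. So H_0 ≅ Z.
rank ∂_1 = 1, rank ∂_2 = 0 ⇒ b_1 = 1 − 1 − 0 = 0. So H_1 ≅ 0.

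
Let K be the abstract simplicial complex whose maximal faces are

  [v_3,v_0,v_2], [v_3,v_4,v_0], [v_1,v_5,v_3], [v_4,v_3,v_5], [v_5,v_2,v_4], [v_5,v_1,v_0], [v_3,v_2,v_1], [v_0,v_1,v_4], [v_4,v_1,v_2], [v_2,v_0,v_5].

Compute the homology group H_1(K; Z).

H_1 = Z/2.

Fix the vertex order v_0 < v_1 < v_2 < v_3 < v_4 < v_5 and write every simplex with vertices in increasing order. Then dim K = 2 and the simplices of K are:

  0-simplices (6): [v_0], [v_1], [v_2], [v_3], [v_4], [v_5]
  1-simplices (15): (15 of them)
  2-simplices (10): [v_0,v_1,v_4], [v_0,v_1,v_5], [v_0,v_2,v_3], [v_0,v_2,v_5], [v_0,v_3,v_4], [v_1,v_2,v_3], [v_1,v_2,v_4], [v_1,v_3,v_5], [v_2,v_4,v_5], [v_3,v_4,v_5]

giving chain groups C_0 ≅ Z^6, C_1 ≅ Z^15, C_2 ≅ Z^10.

∂_1: C_1 → C_0 maps an edge to its endpoints' difference, ∂[p,q] = q − p. For instance
  ∂[v_3,v_5] = [v_5] − [v_3].
The 6×15 boundary matrix has rank 5 and Smith normal form diag(1,1,1,1,1).

Boundary ∂_2: C_2 → C_1 acts by ∂[p,q,r] = [q,r] − [p,r] + [p,q]. For instance
  ∂[v_1,v_3,v_5] = [v_3,v_5] − [v_1,v_5] + [v_1,v_3],
  ∂[v_0,v_3,v_4] = [v_3,v_4] − [v_0,v_4] + [v_0,v_3].
This gives a 15×10 integer matrix of rank 10; reducing to Smith normal form yields diagonal entries (1,1,1,1,1,1,1,1,1,2).

Now H_k = ker ∂_k / im ∂_{k+1}, so:

  H_1: rank ker ∂_1 − rank ∂_2 = (15 − 5) − 10 = 0, and ∂_2 has invariant factor 2 > 1, so H_1 ≅ Z/2.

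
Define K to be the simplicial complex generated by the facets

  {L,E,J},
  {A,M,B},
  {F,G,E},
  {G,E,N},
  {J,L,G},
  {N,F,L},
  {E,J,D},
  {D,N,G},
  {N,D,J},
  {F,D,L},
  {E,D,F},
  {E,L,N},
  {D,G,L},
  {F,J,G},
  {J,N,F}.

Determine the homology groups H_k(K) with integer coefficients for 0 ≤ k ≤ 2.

Fix the vertex order A < B < D < E < F < G < J < L < M < N and write every simplex with vertices in increasing order. Then dim K = 2 and the simplices of K are:

  0-simplices (10): A, B, D, E, F, G, J, L, M, N
  1-simplices (24): AB, AM, BM, DE, DF, DG, DJ, DL, DN, EF, EG, EJ, EL, EN, FG, FJ, FL, FN, GJ, GL, GN, JL, JN, LN
  2-simplices (15): ABM, DEF, DEJ, DFL, DGL, DGN, DJN, EFG, EGN, EJL, ELN, FGJ, FJN, FLN, GJL

so the chain groups are C_0 ≅ Z^10, C_1 ≅ Z^24, C_2 ≅ Z^15.

The boundary map ∂_1: C_1 → C_0 sends each edge [p,q] (with p < q) to q − p. For instance
  ∂FN = N − F.
This gives a 10×24 integer matrix of rank 8; reducing to Smith normal form yields diagonal entries (1,1,1,1,1,1,1,1).

The boundary map ∂_2: C_2 → C_1 maps a triangle to the signed sum of its edges. For instance
  ∂FJN = JN − FN + FJ,
  ∂ELN = LN − EN + EL.
As a 24×15 matrix over Z this has rank 14, with invariant factors (1,1,1,1,1,1,1,1,1,1,1,1,1,1).

Reading off H_k = ker ∂_k / im ∂_{k+1}:

  H_0: rank C_0 − rank ∂_1 = 10 − 8 = 2, and the invariant factors of ∂_1 are all 1, so H_0 ≅ Z^2.
  H_1: rank ker ∂_1 − rank ∂_2 = (24 − 8) − 14 = 2, and the invariant factors of ∂_2 are all 1, so H_1 ≅ Z^2.
  H_2: rank ker ∂_2 − rank ∂_3 = (15 − 14) − 0 = 1, and there is no ∂_3, so H_2 ≅ Z.

H_0 ≅ Z^2,  H_1 ≅ Z^2,  H_2 ≅ Z.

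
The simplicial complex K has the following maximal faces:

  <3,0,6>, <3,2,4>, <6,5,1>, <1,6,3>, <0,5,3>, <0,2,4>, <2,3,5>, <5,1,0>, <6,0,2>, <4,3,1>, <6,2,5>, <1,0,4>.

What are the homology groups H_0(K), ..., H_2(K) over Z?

H_0 = Z,  H_1 = Z/2,  H_2 = 0.

Order the vertices as 0 < 1 < 2 < 3 < 4 < 5 < 6. Listing each simplex with vertices in this order, K has dimension 2 with simplices:

  0-simplices (7): [0], [1], [2], [3], [4], [5], [6]
  1-simplices (18): [0,1], [0,2], [0,3], [0,4], [0,5], [0,6], [1,3], [1,4], [1,5], [1,6], [2,3], [2,4], [2,5], [2,6], [3,4], [3,5], [3,6], [5,6]
  2-simplices (12): [0,1,4], [0,1,5], [0,2,4], [0,2,6], [0,3,5], [0,3,6], [1,3,4], [1,3,6], [1,5,6], [2,3,4], [2,3,5], [2,5,6]

so the chain groups are C_0 ≅ Z^7, C_1 ≅ Z^18, C_2 ≅ Z^12.

The boundary map ∂_1: C_1 → C_0 maps an edge to its endpoints' difference, ∂[p,q] = q − p.
This gives a 7×18 integer matrix of rank 6; reducing to Smith normal form yields diagonal entries (1,1,1,1,1,1).

The boundary map ∂_2: C_2 → C_1 sends each 2-simplex [p,q,r] to [q,r] − [p,r] + [p,q]. For instance
  ∂[1,3,6] = [3,6] − [1,6] + [1,3],
  ∂[0,3,5] = [3,5] − [0,5] + [0,3].
The resulting 18×12 matrix has rank 12, and its Smith normal form has invariant factors (1,1,1,1,1,1,1,1,1,1,1,2).

Computing H_k = (kernel of ∂_k) / (image of ∂_{k+1}):

  H_0: rank C_0 − rank ∂_1 = 7 − 6 = 1, and the invariant factors of ∂_1 are all 1, so H_0 = Z.
  H_1: rank ker ∂_1 − rank ∂_2 = (18 − 6) − 12 = 0, and ∂_2 has invariant factor 2 > 1, so H_1 = Z/2.
  H_2: rank ker ∂_2 − rank ∂_3 = (12 − 12) − 0 = 0, and there is no ∂_3, so H_2 = 0.

As a check, the Euler characteristic is 7 − 18 + 12 = 1, which agrees with 1 − 0 + 0 = 1.
(K is a triangulation of the real projective plane RP^2.)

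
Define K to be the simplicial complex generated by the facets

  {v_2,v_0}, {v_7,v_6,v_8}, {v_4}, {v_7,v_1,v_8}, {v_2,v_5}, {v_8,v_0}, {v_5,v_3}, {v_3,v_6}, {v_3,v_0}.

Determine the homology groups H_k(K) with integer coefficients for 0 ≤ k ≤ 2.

Take the total order v_0 < v_1 < v_2 < v_3 < v_4 < v_5 < v_6 < v_7 < v_8 on the vertex set. Then K (dimension 2) consists of the simplices:

  0-simplices (9): [v_0], [v_1], [v_2], [v_3], [v_4], [v_5], [v_6], [v_7], [v_8]
  1-simplices (11): [v_0,v_2], [v_0,v_3], [v_0,v_8], [v_1,v_7], [v_1,v_8], [v_2,v_5], [v_3,v_5], [v_3,v_6], [v_6,v_7], [v_6,v_8], [v_7,v_8]
  2-simplices (2): [v_1,v_7,v_8], [v_6,v_7,v_8]

so the chain groups are C_0 ≅ Z^9, C_1 ≅ Z^11, C_2 ≅ Z^2.

∂_1: C_1 → C_0 sends each edge [p,q] (with p < q) to q − p. For instance
  ∂[v_6,v_7] = [v_7] − [v_6].
The 9×11 boundary matrix has rank 7 and Smith normal form diag(1,1,1,1,1,1,1).

The boundary map ∂_2: C_2 → C_1 sends each 2-simplex [p,q,r] to [q,r] − [p,r] + [p,q]. For instance
  ∂[v_1,v_7,v_8] = [v_7,v_8] − [v_1,v_8] + [v_1,v_7],
  ∂[v_6,v_7,v_8] = [v_7,v_8] − [v_6,v_8] + [v_6,v_7].
The resulting 11×2 matrix has rank 2, and its Smith normal form has invariant factors (1,1).

From H_k ≅ ker(∂_k) / im(∂_{k+1}) we obtain:

  H_0: rank C_0 − rank ∂_1 = 9 − 7 = 2, and the invariant factors of ∂_1 are all 1, so H_0 = Z^2.
  H_1: rank ker ∂_1 − rank ∂_2 = (11 − 7) − 2 = 2, and the invariant factors of ∂_2 are all 1, so H_1 = Z^2.
  H_2: rank ker ∂_2 − rank ∂_3 = (2 − 2) − 0 = 0, and there is no ∂_3, so H_2 = 0.

H_0 ≅ Z^2,  H_1 ≅ Z^2,  H_2 = 0.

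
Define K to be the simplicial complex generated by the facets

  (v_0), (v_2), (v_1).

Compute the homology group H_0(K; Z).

We work with the vertex ordering v_0 < v_1 < v_2. The simplices of K, each written with vertices in increasing order, are:

  0-simplices (3): [v_0], [v_1], [v_2]

Hence C_0 ≅ Z^3.

Now H_k = ker ∂_k / im ∂_{k+1}, so:

  H_0: rank C_0 − rank ∂_1 = 3 − 0 = 3, and there is no ∂_1, so H_0 ≅ Z^3.

H_0 ≅ Z^3.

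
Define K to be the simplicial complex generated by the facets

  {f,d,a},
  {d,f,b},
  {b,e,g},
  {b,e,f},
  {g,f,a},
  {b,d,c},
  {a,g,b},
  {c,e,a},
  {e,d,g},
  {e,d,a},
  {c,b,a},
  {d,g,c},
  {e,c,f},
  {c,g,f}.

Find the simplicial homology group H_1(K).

K has 7 vertices, 21 edges, 14 triangles.
rank ∂_1 = 6, rank ∂_2 = 13 ⇒ b_1 = 21 − 6 − 13 = 2; all invariant factors of ∂_2 are 1 so no torsion. So H_1 = Z^2.

H_1 ≅ Z^2.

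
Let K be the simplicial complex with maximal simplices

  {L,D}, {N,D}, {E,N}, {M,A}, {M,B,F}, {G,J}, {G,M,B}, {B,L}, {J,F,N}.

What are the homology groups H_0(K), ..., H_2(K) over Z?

H_0 = Z,  H_1 = Z^2,  H_2 = 0.

Fix the vertex order A < B < D < E < F < G < J < L < M < N and write every simplex with vertices in increasing order. Then dim K = 2 and the simplices of K are:

  0-simplices (10): A, B, D, E, F, G, J, L, M, N
  1-simplices (14): AM, BF, BG, BL, BM, DL, DN, EN, FJ, FM, FN, GJ, GM, JN
  2-simplices (3): BFM, BGM, FJN

giving chain groups C_0 ≅ Z^10, C_1 ≅ Z^14, C_2 ≅ Z^3.

∂_1: C_1 → C_0 is given by ∂[p,q] = [q] − [p].
The 10×14 boundary matrix has rank 9 and Smith normal form diag(1,1,1,1,1,1,1,1,1).

The boundary map ∂_2: C_2 → C_1 sends each 2-simplex [p,q,r] to [q,r] − [p,r] + [p,q]. For instance
  ∂BFM = FM − BM + BF,
  ∂BGM = GM − BM + BG.
As a 14×3 matrix over Z this has rank 3, with invariant factors (1,1,1).

Reading off H_k = ker ∂_k / im ∂_{k+1}:

  H_0: rank C_0 − rank ∂_1 = 10 − 9 = 1, and the invariant factors of ∂_1 are all 1, so H_0 = Z.
  H_1: rank ker ∂_1 − rank ∂_2 = (14 − 9) − 3 = 2, and the invariant factors of ∂_2 are all 1, so H_1 = Z^2.
  H_2: rank ker ∂_2 − rank ∂_3 = (3 − 3) − 0 = 0, and there is no ∂_3, so H_2 = 0.

As a check, the Euler characteristic is 10 − 14 + 3 = -1, which agrees with 1 − 2 + 0 = -1.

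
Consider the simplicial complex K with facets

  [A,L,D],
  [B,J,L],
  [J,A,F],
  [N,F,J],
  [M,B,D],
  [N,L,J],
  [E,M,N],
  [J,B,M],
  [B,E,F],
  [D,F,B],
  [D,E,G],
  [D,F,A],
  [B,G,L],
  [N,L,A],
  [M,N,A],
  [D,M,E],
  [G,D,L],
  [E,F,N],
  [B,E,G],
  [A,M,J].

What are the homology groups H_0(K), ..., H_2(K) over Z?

We work with the vertex ordering A < B < D < E < F < G < J < L < M < N. The simplices of K, each written with vertices in increasing order, are:

  0-simplices (10): A, B, D, E, F, G, J, L, M, N
  1-simplices (30): AD, AF, AJ, AL, AM, AN, BD, BE, BF, BG, BJ, BL, BM, DE, DF, DG, DL, DM, EF, EG, EM, EN, FJ, FN, GL, JL, JM, JN, LN, MN
  2-simplices (20): ADF, ADL, AFJ, AJM, ALN, AMN, BDF, BDM, BEF, BEG, BGL, BJL, BJM, DEG, DEM, DGL, EFN, EMN, FJN, JLN

giving chain groups C_0 ≅ Z^10, C_1 ≅ Z^30, C_2 ≅ Z^20.

Boundary ∂_1: C_1 → C_0 sends each edge [p,q] (with p < q) to q − p.
As a 10×30 matrix over Z this has rank 9, with invariant factors (1,1,1,1,1,1,1,1,1).

The boundary map ∂_2: C_2 → C_1 maps a triangle to the signed sum of its edges. For instance
  ∂BDM = DM − BM + BD,
  ∂DEG = EG − DG + DE.
As a 30×20 matrix over Z this has rank 20, with invariant factors (1,1,1,1,1,1,1,1,1,1,1,1,1,1,1,1,1,1,1,2).

Reading off H_k = ker ∂_k / im ∂_{k+1}:

  H_0: rank C_0 − rank ∂_1 = 10 − 9 = 1, and the invariant factors of ∂_1 are all 1, so H_0 ≅ Z.
  H_1: rank ker ∂_1 − rank ∂_2 = (30 − 9) − 20 = 1, and ∂_2 has invariant factor 2 > 1, so H_1 ≅ Z ⊕ Z_2.
  H_2: rank ker ∂_2 − rank ∂_3 = (20 − 20) − 0 = 0, and there is no ∂_3, so H_2 ≅ 0.

H_0 ≅ Z,  H_1 ≅ Z ⊕ Z_2,  H_2 = 0.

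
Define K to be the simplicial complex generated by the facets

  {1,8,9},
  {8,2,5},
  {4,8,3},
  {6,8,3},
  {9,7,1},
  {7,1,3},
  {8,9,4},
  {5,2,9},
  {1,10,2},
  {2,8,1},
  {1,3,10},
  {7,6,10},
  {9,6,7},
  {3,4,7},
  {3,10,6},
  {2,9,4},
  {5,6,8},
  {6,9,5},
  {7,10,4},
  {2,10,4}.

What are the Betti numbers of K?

b_0 = 1, b_1 = 1, b_2 = 0.

We work with the vertex ordering 1 < 2 < 3 < 4 < 5 < 6 < 7 < 8 < 9 < 10. The simplices of K, each written with vertices in increasing order, are:

  0-simplices (10): [1], [2], [3], [4], [5], [6], [7], [8], [9], [10]
  1-simplices (30): (30 of them)
  2-simplices (20): (20 of them)

Hence C_0 ≅ Z^10, C_1 ≅ Z^30, C_2 ≅ Z^20.

Boundary ∂_1: C_1 → C_0 maps an edge to its endpoints' difference, ∂[p,q] = q − p. For instance
  ∂[5,9] = [9] − [5].
As a 10×30 matrix over Z this has rank 9, with invariant factors (1,1,1,1,1,1,1,1,1).

The boundary map ∂_2: C_2 → C_1 maps a triangle to the signed sum of its edges. For instance
  ∂[1,2,10] = [2,10] − [1,10] + [1,2],
  ∂[3,6,8] = [6,8] − [3,8] + [3,6].
The 30×20 boundary matrix has rank 20 and Smith normal form diag(1,1,1,1,1,1,1,1,1,1,1,1,1,1,1,1,1,1,1,2).

Now H_k = ker ∂_k / im ∂_{k+1}, so:

  H_0: rank C_0 − rank ∂_1 = 10 − 9 = 1, and the invariant factors of ∂_1 are all 1, so H_0 = Z.
  H_1: rank ker ∂_1 − rank ∂_2 = (30 − 9) − 20 = 1, and ∂_2 has invariant factor 2 > 1, so H_1 = Z ⊕ Z/2.
  H_2: rank ker ∂_2 − rank ∂_3 = (20 − 20) − 0 = 0, and there is no ∂_3, so H_2 = 0.

Hence the Betti numbers are b_0 = 1, b_1 = 1, b_2 = 0.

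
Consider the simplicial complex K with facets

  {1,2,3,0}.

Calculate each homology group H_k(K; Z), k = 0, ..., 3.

H_0 ≅ Z,  H_1 = 0,  H_2 = 0,  H_3 = 0.

Order the vertices as 0 < 1 < 2 < 3. Listing each simplex with vertices in this order, K has dimension 3 with simplices:

  0-simplices (4): [0], [1], [2], [3]
  1-simplices (6): [0,1], [0,2], [0,3], [1,2], [1,3], [2,3]
  2-simplices (4): [0,1,2], [0,1,3], [0,2,3], [1,2,3]
  3-simplices (1): [0,1,2,3]

giving chain groups C_0 ≅ Z^4, C_1 ≅ Z^6, C_2 ≅ Z^4, C_3 ≅ Z^1.

Boundary ∂_1: C_1 → C_0 is given by ∂[p,q] = [q] − [p]. For instance
  ∂[0,1] = [1] − [0].
The resulting 4×6 matrix has rank 3, and its Smith normal form has invariant factors (1,1,1).

Boundary ∂_2: C_2 → C_1 sends each 2-simplex [p,q,r] to [q,r] − [p,r] + [p,q]. For instance
  ∂[0,1,2] = [1,2] − [0,2] + [0,1],
  ∂[0,1,3] = [1,3] − [0,3] + [0,1].
The 6×4 boundary matrix has rank 3 and Smith normal form diag(1,1,1).

∂_3: C_3 → C_2 sends each 3-simplex σ to the alternating sum Σ_i (−1)^i (σ with its i-th vertex removed). For instance
  ∂[0,1,2,3] = [1,2,3] − [0,2,3] + [0,1,3] − [0,1,2].
The resulting 4×1 matrix has rank 1, and its Smith normal form has invariant factors (1).

Reading off H_k = ker ∂_k / im ∂_{k+1}:

  H_0: rank C_0 − rank ∂_1 = 4 − 3 = 1, and the invariant factors of ∂_1 are all 1, so H_0 ≅ Z.
  H_1: rank ker ∂_1 − rank ∂_2 = (6 − 3) − 3 = 0, and the invariant factors of ∂_2 are all 1, so H_1 ≅ 0.
  H_2: rank ker ∂_2 − rank ∂_3 = (4 − 3) − 1 = 0, and the invariant factors of ∂_3 are all 1, so H_2 ≅ 0.
  H_3: rank ker ∂_3 − rank ∂_4 = (1 − 1) − 0 = 0, and there is no ∂_4, so H_3 ≅ 0.

As a check, the Euler characteristic is 4 − 6 + 4 − 1 = 1, which agrees with 1 − 0 + 0 − 0 = 1.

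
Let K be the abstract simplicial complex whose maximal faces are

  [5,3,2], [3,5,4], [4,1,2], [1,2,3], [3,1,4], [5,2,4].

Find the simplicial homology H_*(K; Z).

Order the vertices as 1 < 2 < 3 < 4 < 5. Listing each simplex with vertices in this order, K has dimension 2 with simplices:

  0-simplices (5): [1], [2], [3], [4], [5]
  1-simplices (9): [1,2], [1,3], [1,4], [2,3], [2,4], [2,5], [3,4], [3,5], [4,5]
  2-simplices (6): [1,2,3], [1,2,4], [1,3,4], [2,3,5], [2,4,5], [3,4,5]

so the chain groups are C_0 ≅ Z^5, C_1 ≅ Z^9, C_2 ≅ Z^6.

Boundary ∂_1: C_1 → C_0 is given by ∂[p,q] = [q] − [p]. For instance
  ∂[2,4] = [4] − [2].
The resulting 5×9 matrix has rank 4, and its Smith normal form has invariant factors (1,1,1,1).

The boundary map ∂_2: C_2 → C_1 sends each 2-simplex [p,q,r] to [q,r] − [p,r] + [p,q]. For instance
  ∂[2,4,5] = [4,5] − [2,5] + [2,4],
  ∂[1,3,4] = [3,4] − [1,4] + [1,3].
The resulting 9×6 matrix has rank 5, and its Smith normal form has invariant factors (1,1,1,1,1).

Reading off H_k = ker ∂_k / im ∂_{k+1}:

  H_0: rank C_0 − rank ∂_1 = 5 − 4 = 1, and the invariant factors of ∂_1 are all 1, so H_0 ≅ Z.
  H_1: rank ker ∂_1 − rank ∂_2 = (9 − 4) − 5 = 0, and the invariant factors of ∂_2 are all 1, so H_1 ≅ 0.
  H_2: rank ker ∂_2 − rank ∂_3 = (6 − 5) − 0 = 1, and there is no ∂_3, so H_2 ≅ Z.

As a check, the Euler characteristic is 5 − 9 + 6 = 2, which agrees with 1 − 0 + 1 = 2.

H_0 = Z,  H_1 = 0,  H_2 = Z.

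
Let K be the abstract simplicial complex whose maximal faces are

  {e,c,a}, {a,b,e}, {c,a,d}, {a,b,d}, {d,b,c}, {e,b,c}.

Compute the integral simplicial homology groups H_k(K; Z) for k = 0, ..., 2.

Fix the vertex order a < b < c < d < e and write every simplex with vertices in increasing order. Then dim K = 2 and the simplices of K are:

  0-simplices (5): a, b, c, d, e
  1-simplices (9): ab, ac, ad, ae, bc, bd, be, cd, ce
  2-simplices (6): abd, abe, acd, ace, bcd, bce

Hence C_0 ≅ Z^5, C_1 ≅ Z^9, C_2 ≅ Z^6.

∂_1: C_1 → C_0 sends each edge [p,q] (with p < q) to q − p.
The resulting 5×9 matrix has rank 4, and its Smith normal form has invariant factors (1,1,1,1).

∂_2: C_2 → C_1 sends each 2-simplex [p,q,r] to [q,r] − [p,r] + [p,q]. For instance
  ∂abd = bd − ad + ab,
  ∂abe = be − ae + ab.
This gives a 9×6 integer matrix of rank 5; reducing to Smith normal form yields diagonal entries (1,1,1,1,1).

Now H_k = ker ∂_k / im ∂_{k+1}, so:

  H_0: rank C_0 − rank ∂_1 = 5 − 4 = 1, and the invariant factors of ∂_1 are all 1, so H_0 ≅ Z.
  H_1: rank ker ∂_1 − rank ∂_2 = (9 − 4) − 5 = 0, and the invariant factors of ∂_2 are all 1, so H_1 ≅ 0.
  H_2: rank ker ∂_2 − rank ∂_3 = (6 − 5) − 0 = 1, and there is no ∂_3, so H_2 ≅ Z.

H_0 ≅ Z,  H_1 = 0,  H_2 ≅ Z.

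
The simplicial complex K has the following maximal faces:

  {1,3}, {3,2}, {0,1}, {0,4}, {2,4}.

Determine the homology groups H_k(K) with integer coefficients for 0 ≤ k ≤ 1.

K has 5 vertices, 5 edges.
rank ∂_0 = 0, rank ∂_1 = 4 ⇒ b_0 = 5 − 0 − 4 = 1; all invariant factors of ∂_1 are 1 so no torsion. So H_0 = Z.
rank ∂_1 = 4, rank ∂_2 = 0 ⇒ b_1 = 5 − 4 − 0 = 1. So H_1 = Z.

H_0 ≅ Z,  H_1 ≅ Z.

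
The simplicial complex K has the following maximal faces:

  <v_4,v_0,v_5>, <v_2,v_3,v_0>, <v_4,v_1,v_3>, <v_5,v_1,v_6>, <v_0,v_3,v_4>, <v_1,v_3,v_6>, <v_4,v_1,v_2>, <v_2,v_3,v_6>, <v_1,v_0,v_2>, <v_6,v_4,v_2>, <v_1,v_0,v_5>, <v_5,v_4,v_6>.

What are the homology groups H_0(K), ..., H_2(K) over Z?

H_0 = Z,  H_1 = Z/2Z,  H_2 = 0.

K has 7 vertices, 18 edges, 12 triangles.
rank ∂_0 = 0, rank ∂_1 = 6 ⇒ b_0 = 7 − 0 − 6 = 1; all invariant factors of ∂_1 are 1 so no torsion. So H_0 ≅ Z.
rank ∂_1 = 6, rank ∂_2 = 12 ⇒ b_1 = 18 − 6 − 12 = 0; ∂_2 has invariant factor(s) [2] giving torsion. So H_1 ≅ Z/2Z.
rank ∂_2 = 12, rank ∂_3 = 0 ⇒ b_2 = 12 − 12 − 0 = 0. So H_2 ≅ 0.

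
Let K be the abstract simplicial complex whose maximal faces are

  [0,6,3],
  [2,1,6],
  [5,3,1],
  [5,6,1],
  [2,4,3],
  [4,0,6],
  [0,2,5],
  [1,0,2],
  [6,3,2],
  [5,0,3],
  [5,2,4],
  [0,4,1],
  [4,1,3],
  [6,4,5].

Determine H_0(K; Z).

H_0 ≅ Z.

We work with the vertex ordering 0 < 1 < 2 < 3 < 4 < 5 < 6. The simplices of K, each written with vertices in increasing order, are:

  0-simplices (7): [0], [1], [2], [3], [4], [5], [6]
  1-simplices (21): [0,1], [0,2], [0,3], [0,4], [0,5], [0,6], [1,2], [1,3], [1,4], [1,5], [1,6], [2,3], [2,4], [2,5], [2,6], [3,4], [3,5], [3,6], [4,5], [4,6], [5,6]
  2-simplices (14): [0,1,2], [0,1,4], [0,2,5], [0,3,5], [0,3,6], [0,4,6], [1,2,6], [1,3,4], [1,3,5], [1,5,6], [2,3,4], [2,3,6], [2,4,5], [4,5,6]

giving chain groups C_0 ≅ Z^7, C_1 ≅ Z^21, C_2 ≅ Z^14.

∂_1: C_1 → C_0 sends each edge [p,q] (with p < q) to q − p.
The resulting 7×21 matrix has rank 6, and its Smith normal form has invariant factors (1,1,1,1,1,1).

The boundary map ∂_2: C_2 → C_1 maps a triangle to the signed sum of its edges. For instance
  ∂[2,3,4] = [3,4] − [2,4] + [2,3],
  ∂[2,3,6] = [3,6] − [2,6] + [2,3].
This gives a 21×14 integer matrix of rank 13; reducing to Smith normal form yields diagonal entries (1,1,1,1,1,1,1,1,1,1,1,1,1).

From H_k ≅ ker(∂_k) / im(∂_{k+1}) we obtain:

  H_0: rank C_0 − rank ∂_1 = 7 − 6 = 1, and the invariant factors of ∂_1 are all 1, so H_0 = Z.

(K is a triangulation of the torus T^2.)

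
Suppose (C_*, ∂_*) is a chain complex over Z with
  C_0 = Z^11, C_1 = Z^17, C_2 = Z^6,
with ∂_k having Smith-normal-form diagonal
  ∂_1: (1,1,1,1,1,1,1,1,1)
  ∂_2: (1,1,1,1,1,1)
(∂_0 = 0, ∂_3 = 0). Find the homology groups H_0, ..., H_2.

H_0 ≅ Z^2,  H_1 ≅ Z^2,  H_2 = 0.

H_0: b_0 = 11 − 0 − 9 = 2; torsion from ∂_1 factors > 1: none. So H_0 ≅ Z^2.
H_1: b_1 = 17 − 9 − 6 = 2; torsion from ∂_2 factors > 1: none. So H_1 ≅ Z^2.
H_2: b_2 = 6 − 6 − 0 = 0; torsion from ∂_3 factors > 1: none. So H_2 ≅ 0.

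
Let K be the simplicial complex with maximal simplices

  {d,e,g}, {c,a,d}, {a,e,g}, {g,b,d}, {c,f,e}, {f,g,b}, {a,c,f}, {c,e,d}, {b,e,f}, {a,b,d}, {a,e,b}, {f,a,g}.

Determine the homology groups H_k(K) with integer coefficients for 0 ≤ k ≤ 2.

Take the total order a < b < c < d < e < f < g on the vertex set. Then K (dimension 2) consists of the simplices:

  0-simplices (7): a, b, c, d, e, f, g
  1-simplices (18): ab, ac, ad, ae, af, ag, bd, be, bf, bg, cd, ce, cf, de, dg, ef, eg, fg
  2-simplices (12): abd, abe, acd, acf, aeg, afg, bdg, bef, bfg, cde, cef, deg

giving chain groups C_0 ≅ Z^7, C_1 ≅ Z^18, C_2 ≅ Z^12.

∂_1: C_1 → C_0 maps an edge to its endpoints' difference, ∂[p,q] = q − p.
As a 7×18 matrix over Z this has rank 6, with invariant factors (1,1,1,1,1,1).

∂_2: C_2 → C_1 acts by ∂[p,q,r] = [q,r] − [p,r] + [p,q]. For instance
  ∂bfg = fg − bg + bf,
  ∂aeg = eg − ag + ae.
The resulting 18×12 matrix has rank 12, and its Smith normal form has invariant factors (1,1,1,1,1,1,1,1,1,1,1,2).

Now H_k = ker ∂_k / im ∂_{k+1}, so:

  H_0: rank C_0 − rank ∂_1 = 7 − 6 = 1, and the invariant factors of ∂_1 are all 1, so H_0 = Z.
  H_1: rank ker ∂_1 − rank ∂_2 = (18 − 6) − 12 = 0, and ∂_2 has invariant factor 2 > 1, so H_1 = Z/2.
  H_2: rank ker ∂_2 − rank ∂_3 = (12 − 12) − 0 = 0, and there is no ∂_3, so H_2 = 0.

H_0 = Z,  H_1 = Z/2,  H_2 = 0.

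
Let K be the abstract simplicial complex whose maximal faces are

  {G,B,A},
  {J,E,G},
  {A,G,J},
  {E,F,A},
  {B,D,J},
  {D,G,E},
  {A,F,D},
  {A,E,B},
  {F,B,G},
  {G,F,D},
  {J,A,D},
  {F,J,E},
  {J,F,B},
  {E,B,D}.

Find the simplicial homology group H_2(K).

H_2 = Z.

Order the vertices as A < B < D < E < F < G < J. Listing each simplex with vertices in this order, K has dimension 2 with simplices:

  0-simplices (7): A, B, D, E, F, G, J
  1-simplices (21): AB, AD, AE, AF, AG, AJ, BD, BE, BF, BG, BJ, DE, DF, DG, DJ, EF, EG, EJ, FG, FJ, GJ
  2-simplices (14): ABE, ABG, ADF, ADJ, AEF, AGJ, BDE, BDJ, BFG, BFJ, DEG, DFG, EFJ, EGJ

Hence C_0 ≅ Z^7, C_1 ≅ Z^21, C_2 ≅ Z^14.

The boundary map ∂_1: C_1 → C_0 sends each edge [p,q] (with p < q) to q − p.
As a 7×21 matrix over Z this has rank 6, with invariant factors (1,1,1,1,1,1).

The boundary map ∂_2: C_2 → C_1 maps a triangle to the signed sum of its edges. For instance
  ∂EFJ = FJ − EJ + EF,
  ∂ADJ = DJ − AJ + AD.
As a 21×14 matrix over Z this has rank 13, with invariant factors (1,1,1,1,1,1,1,1,1,1,1,1,1).

From H_k ≅ ker(∂_k) / im(∂_{k+1}) we obtain:

  H_2: rank ker ∂_2 − rank ∂_3 = (14 − 13) − 0 = 1, and there is no ∂_3, so H_2 = Z.

(K is a triangulation of the torus T^2.)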